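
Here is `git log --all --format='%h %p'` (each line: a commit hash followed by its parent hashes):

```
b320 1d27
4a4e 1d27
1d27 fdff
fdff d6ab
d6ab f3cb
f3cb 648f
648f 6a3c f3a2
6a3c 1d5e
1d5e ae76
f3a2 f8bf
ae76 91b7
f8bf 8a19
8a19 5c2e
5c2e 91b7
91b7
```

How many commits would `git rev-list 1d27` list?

13

Walking parent pointers from 1d27: reachable set = {1d27, 1d5e, 5c2e, 648f, 6a3c, 8a19, 91b7, ae76, d6ab, f3a2, f3cb, f8bf, fdff}.
That is 13 commits.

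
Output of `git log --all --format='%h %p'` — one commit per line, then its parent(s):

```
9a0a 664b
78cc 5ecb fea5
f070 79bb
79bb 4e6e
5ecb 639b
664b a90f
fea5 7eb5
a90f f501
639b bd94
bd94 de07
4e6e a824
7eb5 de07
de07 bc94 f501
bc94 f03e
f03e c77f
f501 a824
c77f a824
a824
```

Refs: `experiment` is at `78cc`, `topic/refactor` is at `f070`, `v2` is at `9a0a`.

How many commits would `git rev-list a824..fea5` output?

7

Reachable from fea5: {7eb5, a824, bc94, c77f, de07, f03e, f501, fea5}.
Reachable from a824: {a824}.
In fea5's history but not a824's: {7eb5, bc94, c77f, de07, f03e, f501, fea5} — 7 commits.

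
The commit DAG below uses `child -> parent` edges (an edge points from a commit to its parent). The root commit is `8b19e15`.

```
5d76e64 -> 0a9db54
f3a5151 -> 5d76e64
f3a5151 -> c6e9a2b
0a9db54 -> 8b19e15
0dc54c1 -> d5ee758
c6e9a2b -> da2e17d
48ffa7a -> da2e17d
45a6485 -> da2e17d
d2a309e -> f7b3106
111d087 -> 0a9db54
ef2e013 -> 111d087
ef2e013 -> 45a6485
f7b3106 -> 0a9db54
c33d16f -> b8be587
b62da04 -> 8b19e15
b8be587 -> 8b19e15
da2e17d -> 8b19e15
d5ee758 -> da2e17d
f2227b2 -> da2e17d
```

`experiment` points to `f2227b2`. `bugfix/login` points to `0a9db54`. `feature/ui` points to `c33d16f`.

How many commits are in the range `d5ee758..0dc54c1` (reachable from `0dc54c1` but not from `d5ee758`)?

Reachable from 0dc54c1: {0dc54c1, 8b19e15, d5ee758, da2e17d}.
Reachable from d5ee758: {8b19e15, d5ee758, da2e17d}.
In 0dc54c1's history but not d5ee758's: {0dc54c1} — 1 commit.

1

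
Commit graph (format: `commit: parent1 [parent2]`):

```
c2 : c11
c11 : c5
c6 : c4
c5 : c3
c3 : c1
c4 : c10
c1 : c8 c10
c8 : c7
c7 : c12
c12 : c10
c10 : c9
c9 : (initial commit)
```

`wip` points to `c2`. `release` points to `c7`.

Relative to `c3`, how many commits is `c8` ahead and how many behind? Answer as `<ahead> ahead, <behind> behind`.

0 ahead, 2 behind

Reachable from c8: {c10, c12, c7, c8, c9}.
Reachable from c3: {c1, c10, c12, c3, c7, c8, c9}.
Only in c8's history (ahead): {} — 0.
Only in c3's history (behind): {c1, c3} — 2.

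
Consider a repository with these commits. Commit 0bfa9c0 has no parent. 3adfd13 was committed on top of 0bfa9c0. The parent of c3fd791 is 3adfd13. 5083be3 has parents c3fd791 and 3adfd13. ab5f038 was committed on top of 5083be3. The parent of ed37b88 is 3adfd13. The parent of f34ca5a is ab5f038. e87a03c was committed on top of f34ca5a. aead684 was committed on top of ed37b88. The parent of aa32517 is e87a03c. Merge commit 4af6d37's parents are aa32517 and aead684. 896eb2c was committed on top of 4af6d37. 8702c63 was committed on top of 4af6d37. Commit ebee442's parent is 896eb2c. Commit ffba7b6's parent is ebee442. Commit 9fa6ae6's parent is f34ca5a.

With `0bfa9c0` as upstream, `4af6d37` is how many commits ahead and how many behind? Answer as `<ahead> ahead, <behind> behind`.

Reachable from 4af6d37: {0bfa9c0, 3adfd13, 4af6d37, 5083be3, aa32517, ab5f038, aead684, c3fd791, e87a03c, ed37b88, f34ca5a}.
Reachable from 0bfa9c0: {0bfa9c0}.
Only in 4af6d37's history (ahead): {3adfd13, 4af6d37, 5083be3, aa32517, ab5f038, aead684, c3fd791, e87a03c, ed37b88, f34ca5a} — 10.
Only in 0bfa9c0's history (behind): {} — 0.

10 ahead, 0 behind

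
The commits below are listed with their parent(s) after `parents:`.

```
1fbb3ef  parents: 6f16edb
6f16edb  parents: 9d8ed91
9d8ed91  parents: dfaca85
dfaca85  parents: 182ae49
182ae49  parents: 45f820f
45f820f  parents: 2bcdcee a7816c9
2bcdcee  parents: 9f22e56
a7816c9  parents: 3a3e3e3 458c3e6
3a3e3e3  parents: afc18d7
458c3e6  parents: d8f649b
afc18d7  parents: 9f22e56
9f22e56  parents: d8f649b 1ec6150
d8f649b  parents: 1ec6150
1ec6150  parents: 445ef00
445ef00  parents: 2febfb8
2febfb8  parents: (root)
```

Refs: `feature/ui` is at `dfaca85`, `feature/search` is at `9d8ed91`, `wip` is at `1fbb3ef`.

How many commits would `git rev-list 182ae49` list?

12

Walking parent pointers from 182ae49: reachable set = {182ae49, 1ec6150, 2bcdcee, 2febfb8, 3a3e3e3, 445ef00, 458c3e6, 45f820f, 9f22e56, a7816c9, afc18d7, d8f649b}.
That is 12 commits.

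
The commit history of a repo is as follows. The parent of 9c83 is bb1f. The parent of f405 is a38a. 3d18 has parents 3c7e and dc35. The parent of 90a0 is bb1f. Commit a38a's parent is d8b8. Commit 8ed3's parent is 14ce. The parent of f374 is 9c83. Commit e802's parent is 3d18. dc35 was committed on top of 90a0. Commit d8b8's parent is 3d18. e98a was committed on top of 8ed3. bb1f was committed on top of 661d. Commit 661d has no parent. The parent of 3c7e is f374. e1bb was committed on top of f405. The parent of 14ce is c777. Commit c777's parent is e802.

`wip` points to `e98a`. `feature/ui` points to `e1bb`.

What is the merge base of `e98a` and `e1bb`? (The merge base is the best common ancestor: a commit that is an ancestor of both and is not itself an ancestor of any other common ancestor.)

Ancestors of e98a: {14ce, 3c7e, 3d18, 661d, 8ed3, 90a0, 9c83, bb1f, c777, dc35, e802, e98a, f374}.
Ancestors of e1bb: {3c7e, 3d18, 661d, 90a0, 9c83, a38a, bb1f, d8b8, dc35, e1bb, f374, f405}.
Common ancestors: {3c7e, 3d18, 661d, 90a0, 9c83, bb1f, dc35, f374}.
Among these, 3d18 is not an ancestor of any other common ancestor — it is the merge base.

3d18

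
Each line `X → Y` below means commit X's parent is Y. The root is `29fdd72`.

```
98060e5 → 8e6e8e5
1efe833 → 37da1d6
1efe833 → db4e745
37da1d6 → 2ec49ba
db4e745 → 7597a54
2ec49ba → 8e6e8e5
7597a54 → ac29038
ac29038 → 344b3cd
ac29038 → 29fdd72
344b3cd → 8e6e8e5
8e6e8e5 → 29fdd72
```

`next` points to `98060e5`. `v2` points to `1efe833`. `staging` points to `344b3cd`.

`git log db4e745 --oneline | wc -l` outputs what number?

Walking parent pointers from db4e745: reachable set = {29fdd72, 344b3cd, 7597a54, 8e6e8e5, ac29038, db4e745}.
That is 6 commits.

6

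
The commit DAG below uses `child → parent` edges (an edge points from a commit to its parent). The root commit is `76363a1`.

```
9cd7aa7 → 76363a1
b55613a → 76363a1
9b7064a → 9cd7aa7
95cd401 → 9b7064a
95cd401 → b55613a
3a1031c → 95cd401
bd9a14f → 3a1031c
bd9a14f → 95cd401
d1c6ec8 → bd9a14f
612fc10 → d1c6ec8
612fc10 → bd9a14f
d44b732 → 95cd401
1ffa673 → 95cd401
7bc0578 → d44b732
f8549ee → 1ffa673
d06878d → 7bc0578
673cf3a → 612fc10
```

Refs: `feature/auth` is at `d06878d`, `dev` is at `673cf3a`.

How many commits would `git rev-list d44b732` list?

Walking parent pointers from d44b732: reachable set = {76363a1, 95cd401, 9b7064a, 9cd7aa7, b55613a, d44b732}.
That is 6 commits.

6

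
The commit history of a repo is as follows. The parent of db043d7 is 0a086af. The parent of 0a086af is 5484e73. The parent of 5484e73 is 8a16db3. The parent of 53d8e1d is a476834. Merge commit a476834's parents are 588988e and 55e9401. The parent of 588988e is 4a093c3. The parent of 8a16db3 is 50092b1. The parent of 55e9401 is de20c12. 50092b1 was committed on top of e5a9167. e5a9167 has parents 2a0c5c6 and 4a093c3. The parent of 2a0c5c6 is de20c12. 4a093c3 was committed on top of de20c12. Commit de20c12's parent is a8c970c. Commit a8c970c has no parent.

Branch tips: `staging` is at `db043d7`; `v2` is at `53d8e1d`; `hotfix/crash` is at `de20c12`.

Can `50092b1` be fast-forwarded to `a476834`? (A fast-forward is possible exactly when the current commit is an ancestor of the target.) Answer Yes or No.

No

A fast-forward from 50092b1 to a476834 is possible iff 50092b1 is an ancestor of a476834.
Ancestors of a476834: {4a093c3, 55e9401, 588988e, a476834, a8c970c, de20c12}.
50092b1 is not among them, so fast-forward is not possible.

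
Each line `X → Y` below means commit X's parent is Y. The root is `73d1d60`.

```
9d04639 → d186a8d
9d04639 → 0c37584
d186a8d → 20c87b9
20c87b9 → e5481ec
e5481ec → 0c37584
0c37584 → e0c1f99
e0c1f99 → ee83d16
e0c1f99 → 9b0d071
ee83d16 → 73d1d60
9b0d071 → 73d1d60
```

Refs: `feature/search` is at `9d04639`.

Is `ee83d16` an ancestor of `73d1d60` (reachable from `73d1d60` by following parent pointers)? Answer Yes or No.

No

Ancestors of 73d1d60: {73d1d60}.
ee83d16 is not in that set, so it is not an ancestor of 73d1d60.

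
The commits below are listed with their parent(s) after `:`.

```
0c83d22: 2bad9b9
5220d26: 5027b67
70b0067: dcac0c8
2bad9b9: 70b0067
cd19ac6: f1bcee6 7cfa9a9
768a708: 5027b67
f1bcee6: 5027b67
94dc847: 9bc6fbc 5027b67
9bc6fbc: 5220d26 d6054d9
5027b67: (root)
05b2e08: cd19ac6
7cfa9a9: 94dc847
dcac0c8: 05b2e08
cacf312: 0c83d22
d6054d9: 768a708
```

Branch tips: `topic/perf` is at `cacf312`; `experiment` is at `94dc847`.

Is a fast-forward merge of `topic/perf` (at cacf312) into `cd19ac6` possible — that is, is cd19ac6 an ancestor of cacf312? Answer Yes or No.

A fast-forward from cd19ac6 to cacf312 is possible iff cd19ac6 is an ancestor of cacf312.
Ancestors of cacf312: {05b2e08, 0c83d22, 2bad9b9, 5027b67, 5220d26, 70b0067, 768a708, 7cfa9a9, 94dc847, 9bc6fbc, cacf312, cd19ac6, d6054d9, dcac0c8, f1bcee6}.
cd19ac6 is among them, so fast-forward is possible.

Yes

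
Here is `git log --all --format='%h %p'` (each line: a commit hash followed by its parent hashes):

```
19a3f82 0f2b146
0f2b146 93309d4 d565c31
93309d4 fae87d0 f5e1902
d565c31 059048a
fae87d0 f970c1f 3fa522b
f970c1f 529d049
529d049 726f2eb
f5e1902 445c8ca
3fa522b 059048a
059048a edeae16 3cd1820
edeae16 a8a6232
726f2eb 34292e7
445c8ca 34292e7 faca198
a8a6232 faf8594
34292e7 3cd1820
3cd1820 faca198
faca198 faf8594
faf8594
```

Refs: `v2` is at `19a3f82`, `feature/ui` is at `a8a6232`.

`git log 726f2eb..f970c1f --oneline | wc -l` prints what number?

2

Reachable from f970c1f: {34292e7, 3cd1820, 529d049, 726f2eb, f970c1f, faca198, faf8594}.
Reachable from 726f2eb: {34292e7, 3cd1820, 726f2eb, faca198, faf8594}.
In f970c1f's history but not 726f2eb's: {529d049, f970c1f} — 2 commits.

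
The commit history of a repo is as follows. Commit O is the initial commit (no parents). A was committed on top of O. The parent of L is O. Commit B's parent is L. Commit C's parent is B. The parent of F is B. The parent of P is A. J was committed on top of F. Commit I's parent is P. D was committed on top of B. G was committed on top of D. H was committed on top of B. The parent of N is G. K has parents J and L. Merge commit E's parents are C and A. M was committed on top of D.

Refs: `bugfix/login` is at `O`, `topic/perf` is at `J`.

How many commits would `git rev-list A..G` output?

4

Reachable from G: {B, D, G, L, O}.
Reachable from A: {A, O}.
In G's history but not A's: {B, D, G, L} — 4 commits.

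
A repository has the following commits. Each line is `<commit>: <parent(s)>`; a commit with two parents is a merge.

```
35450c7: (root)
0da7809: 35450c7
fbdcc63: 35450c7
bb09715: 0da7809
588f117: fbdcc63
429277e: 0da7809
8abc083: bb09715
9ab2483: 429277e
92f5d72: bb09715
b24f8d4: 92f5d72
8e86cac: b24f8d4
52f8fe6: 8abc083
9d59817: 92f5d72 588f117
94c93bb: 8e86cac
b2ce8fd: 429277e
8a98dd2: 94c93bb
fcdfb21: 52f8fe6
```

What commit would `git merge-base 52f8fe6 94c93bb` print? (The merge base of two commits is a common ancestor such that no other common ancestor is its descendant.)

Ancestors of 52f8fe6: {0da7809, 35450c7, 52f8fe6, 8abc083, bb09715}.
Ancestors of 94c93bb: {0da7809, 35450c7, 8e86cac, 92f5d72, 94c93bb, b24f8d4, bb09715}.
Common ancestors: {0da7809, 35450c7, bb09715}.
Among these, bb09715 is not an ancestor of any other common ancestor — it is the merge base.

bb09715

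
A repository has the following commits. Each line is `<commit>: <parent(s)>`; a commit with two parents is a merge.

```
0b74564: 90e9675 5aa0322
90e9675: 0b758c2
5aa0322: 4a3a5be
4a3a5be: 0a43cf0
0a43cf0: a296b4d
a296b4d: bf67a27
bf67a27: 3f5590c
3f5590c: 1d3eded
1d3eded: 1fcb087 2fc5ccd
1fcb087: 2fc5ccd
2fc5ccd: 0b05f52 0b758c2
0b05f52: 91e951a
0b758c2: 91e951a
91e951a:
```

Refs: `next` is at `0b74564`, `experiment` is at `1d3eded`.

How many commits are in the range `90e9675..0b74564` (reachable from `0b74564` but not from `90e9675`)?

11

Reachable from 0b74564: {0a43cf0, 0b05f52, 0b74564, 0b758c2, 1d3eded, 1fcb087, 2fc5ccd, 3f5590c, 4a3a5be, 5aa0322, 90e9675, 91e951a, a296b4d, bf67a27}.
Reachable from 90e9675: {0b758c2, 90e9675, 91e951a}.
In 0b74564's history but not 90e9675's: {0a43cf0, 0b05f52, 0b74564, 1d3eded, 1fcb087, 2fc5ccd, 3f5590c, 4a3a5be, 5aa0322, a296b4d, bf67a27} — 11 commits.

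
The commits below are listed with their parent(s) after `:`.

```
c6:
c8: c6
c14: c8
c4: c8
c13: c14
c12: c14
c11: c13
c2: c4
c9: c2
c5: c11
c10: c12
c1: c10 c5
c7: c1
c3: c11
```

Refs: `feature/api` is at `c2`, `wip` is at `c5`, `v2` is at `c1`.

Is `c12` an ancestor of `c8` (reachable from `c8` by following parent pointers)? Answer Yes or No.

Ancestors of c8: {c6, c8}.
c12 is not in that set, so it is not an ancestor of c8.

No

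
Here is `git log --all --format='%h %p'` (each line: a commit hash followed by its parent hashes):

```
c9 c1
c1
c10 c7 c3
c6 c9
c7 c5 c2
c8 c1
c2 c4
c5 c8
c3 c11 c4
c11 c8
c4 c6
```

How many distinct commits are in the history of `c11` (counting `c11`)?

3

Walking parent pointers from c11: reachable set = {c1, c11, c8}.
That is 3 commits.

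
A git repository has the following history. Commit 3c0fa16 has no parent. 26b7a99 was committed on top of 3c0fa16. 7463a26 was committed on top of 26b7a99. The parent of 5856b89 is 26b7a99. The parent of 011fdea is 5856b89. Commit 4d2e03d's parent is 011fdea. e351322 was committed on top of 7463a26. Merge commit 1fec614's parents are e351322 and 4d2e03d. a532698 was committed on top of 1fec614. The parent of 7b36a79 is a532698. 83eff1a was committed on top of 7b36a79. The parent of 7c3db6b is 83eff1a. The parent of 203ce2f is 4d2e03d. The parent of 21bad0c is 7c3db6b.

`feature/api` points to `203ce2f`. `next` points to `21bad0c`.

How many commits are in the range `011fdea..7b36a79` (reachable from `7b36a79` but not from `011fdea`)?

Reachable from 7b36a79: {011fdea, 1fec614, 26b7a99, 3c0fa16, 4d2e03d, 5856b89, 7463a26, 7b36a79, a532698, e351322}.
Reachable from 011fdea: {011fdea, 26b7a99, 3c0fa16, 5856b89}.
In 7b36a79's history but not 011fdea's: {1fec614, 4d2e03d, 7463a26, 7b36a79, a532698, e351322} — 6 commits.

6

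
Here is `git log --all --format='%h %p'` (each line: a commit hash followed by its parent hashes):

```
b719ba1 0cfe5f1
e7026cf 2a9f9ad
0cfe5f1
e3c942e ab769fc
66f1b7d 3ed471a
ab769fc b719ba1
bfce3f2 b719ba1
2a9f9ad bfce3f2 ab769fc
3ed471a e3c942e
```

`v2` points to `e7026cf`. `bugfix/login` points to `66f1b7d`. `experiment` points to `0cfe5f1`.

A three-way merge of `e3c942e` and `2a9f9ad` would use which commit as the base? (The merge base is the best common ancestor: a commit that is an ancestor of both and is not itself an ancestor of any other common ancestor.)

ab769fc

Ancestors of e3c942e: {0cfe5f1, ab769fc, b719ba1, e3c942e}.
Ancestors of 2a9f9ad: {0cfe5f1, 2a9f9ad, ab769fc, b719ba1, bfce3f2}.
Common ancestors: {0cfe5f1, ab769fc, b719ba1}.
Among these, ab769fc is not an ancestor of any other common ancestor — it is the merge base.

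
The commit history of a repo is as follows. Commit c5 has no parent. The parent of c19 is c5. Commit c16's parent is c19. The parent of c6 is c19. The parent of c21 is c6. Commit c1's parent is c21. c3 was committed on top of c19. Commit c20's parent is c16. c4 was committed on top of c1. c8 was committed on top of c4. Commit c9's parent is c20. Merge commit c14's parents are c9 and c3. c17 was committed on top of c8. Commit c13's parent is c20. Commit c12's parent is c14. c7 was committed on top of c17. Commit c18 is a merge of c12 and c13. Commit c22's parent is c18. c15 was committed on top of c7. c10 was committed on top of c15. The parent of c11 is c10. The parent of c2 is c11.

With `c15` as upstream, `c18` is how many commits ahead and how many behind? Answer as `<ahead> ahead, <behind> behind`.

Reachable from c18: {c12, c13, c14, c16, c18, c19, c20, c3, c5, c9}.
Reachable from c15: {c1, c15, c17, c19, c21, c4, c5, c6, c7, c8}.
Only in c18's history (ahead): {c12, c13, c14, c16, c18, c20, c3, c9} — 8.
Only in c15's history (behind): {c1, c15, c17, c21, c4, c6, c7, c8} — 8.

8 ahead, 8 behind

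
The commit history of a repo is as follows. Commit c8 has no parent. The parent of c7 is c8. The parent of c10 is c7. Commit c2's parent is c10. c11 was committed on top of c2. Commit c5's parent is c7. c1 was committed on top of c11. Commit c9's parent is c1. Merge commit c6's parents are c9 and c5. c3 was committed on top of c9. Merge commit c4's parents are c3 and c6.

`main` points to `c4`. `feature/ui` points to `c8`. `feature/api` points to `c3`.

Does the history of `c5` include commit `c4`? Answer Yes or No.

No

Ancestors of c5: {c5, c7, c8}.
c4 is not in that set, so it is not an ancestor of c5.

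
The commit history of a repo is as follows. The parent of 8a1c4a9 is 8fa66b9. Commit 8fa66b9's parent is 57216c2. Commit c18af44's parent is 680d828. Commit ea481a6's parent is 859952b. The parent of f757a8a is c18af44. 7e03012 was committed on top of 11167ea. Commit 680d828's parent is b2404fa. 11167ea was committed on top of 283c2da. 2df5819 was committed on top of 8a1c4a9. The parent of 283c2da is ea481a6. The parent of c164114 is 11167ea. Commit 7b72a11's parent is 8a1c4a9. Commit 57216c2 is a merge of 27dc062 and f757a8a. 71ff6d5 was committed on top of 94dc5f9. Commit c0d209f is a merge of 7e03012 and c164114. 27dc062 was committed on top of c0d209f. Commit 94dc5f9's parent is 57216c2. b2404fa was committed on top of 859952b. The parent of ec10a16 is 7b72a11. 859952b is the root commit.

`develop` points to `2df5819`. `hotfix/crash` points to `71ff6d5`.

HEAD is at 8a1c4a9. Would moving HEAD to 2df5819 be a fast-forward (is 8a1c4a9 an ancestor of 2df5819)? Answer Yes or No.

A fast-forward from 8a1c4a9 to 2df5819 is possible iff 8a1c4a9 is an ancestor of 2df5819.
Ancestors of 2df5819: {11167ea, 27dc062, 283c2da, 2df5819, 57216c2, 680d828, 7e03012, 859952b, 8a1c4a9, 8fa66b9, b2404fa, c0d209f, c164114, c18af44, ea481a6, f757a8a}.
8a1c4a9 is among them, so fast-forward is possible.

Yes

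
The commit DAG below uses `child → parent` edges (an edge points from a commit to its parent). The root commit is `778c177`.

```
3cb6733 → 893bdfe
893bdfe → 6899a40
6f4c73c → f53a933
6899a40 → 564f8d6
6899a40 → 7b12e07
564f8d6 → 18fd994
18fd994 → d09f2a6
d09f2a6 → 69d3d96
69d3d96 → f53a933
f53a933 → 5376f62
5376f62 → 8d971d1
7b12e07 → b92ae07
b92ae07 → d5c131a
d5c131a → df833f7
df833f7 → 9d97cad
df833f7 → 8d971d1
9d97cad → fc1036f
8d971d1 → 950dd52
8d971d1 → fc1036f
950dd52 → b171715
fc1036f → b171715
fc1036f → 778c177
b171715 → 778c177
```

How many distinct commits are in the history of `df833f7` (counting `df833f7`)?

7

Walking parent pointers from df833f7: reachable set = {778c177, 8d971d1, 950dd52, 9d97cad, b171715, df833f7, fc1036f}.
That is 7 commits.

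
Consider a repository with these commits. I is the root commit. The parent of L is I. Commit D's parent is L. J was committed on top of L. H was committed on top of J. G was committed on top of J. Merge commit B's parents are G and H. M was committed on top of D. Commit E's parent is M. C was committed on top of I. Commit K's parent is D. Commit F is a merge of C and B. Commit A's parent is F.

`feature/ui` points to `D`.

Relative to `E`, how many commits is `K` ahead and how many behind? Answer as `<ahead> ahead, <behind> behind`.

Reachable from K: {D, I, K, L}.
Reachable from E: {D, E, I, L, M}.
Only in K's history (ahead): {K} — 1.
Only in E's history (behind): {E, M} — 2.

1 ahead, 2 behind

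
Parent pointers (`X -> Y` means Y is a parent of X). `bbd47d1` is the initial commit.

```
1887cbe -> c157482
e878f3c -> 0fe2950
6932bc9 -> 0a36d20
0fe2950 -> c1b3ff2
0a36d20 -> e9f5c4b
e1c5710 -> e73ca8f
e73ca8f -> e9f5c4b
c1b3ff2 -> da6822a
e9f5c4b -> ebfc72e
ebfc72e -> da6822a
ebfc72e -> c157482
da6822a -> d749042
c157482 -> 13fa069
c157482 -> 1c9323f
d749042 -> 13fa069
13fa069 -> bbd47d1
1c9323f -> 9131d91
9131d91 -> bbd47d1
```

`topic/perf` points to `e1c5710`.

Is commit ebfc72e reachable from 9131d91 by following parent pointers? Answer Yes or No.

No

Ancestors of 9131d91: {9131d91, bbd47d1}.
ebfc72e is not in that set, so it is not an ancestor of 9131d91.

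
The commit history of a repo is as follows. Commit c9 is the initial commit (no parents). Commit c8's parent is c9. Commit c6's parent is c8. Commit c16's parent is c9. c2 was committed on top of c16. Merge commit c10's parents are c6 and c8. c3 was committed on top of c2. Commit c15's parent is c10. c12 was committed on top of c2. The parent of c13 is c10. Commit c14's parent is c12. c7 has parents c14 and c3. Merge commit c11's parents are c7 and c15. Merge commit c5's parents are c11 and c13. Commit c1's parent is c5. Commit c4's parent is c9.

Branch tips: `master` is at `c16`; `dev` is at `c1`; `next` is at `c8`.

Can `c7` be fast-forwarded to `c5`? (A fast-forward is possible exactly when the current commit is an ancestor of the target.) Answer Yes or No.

A fast-forward from c7 to c5 is possible iff c7 is an ancestor of c5.
Ancestors of c5: {c10, c11, c12, c13, c14, c15, c16, c2, c3, c5, c6, c7, c8, c9}.
c7 is among them, so fast-forward is possible.

Yes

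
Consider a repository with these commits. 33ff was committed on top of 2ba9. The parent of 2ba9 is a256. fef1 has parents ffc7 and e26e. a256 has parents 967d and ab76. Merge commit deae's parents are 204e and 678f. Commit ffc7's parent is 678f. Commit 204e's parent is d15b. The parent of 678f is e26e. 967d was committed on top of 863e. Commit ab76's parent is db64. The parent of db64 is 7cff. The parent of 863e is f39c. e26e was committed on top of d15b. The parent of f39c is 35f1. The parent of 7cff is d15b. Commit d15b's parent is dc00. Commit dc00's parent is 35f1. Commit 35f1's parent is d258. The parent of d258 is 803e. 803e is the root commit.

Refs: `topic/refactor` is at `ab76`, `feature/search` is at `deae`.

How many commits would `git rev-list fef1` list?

Walking parent pointers from fef1: reachable set = {35f1, 678f, 803e, d15b, d258, dc00, e26e, fef1, ffc7}.
That is 9 commits.

9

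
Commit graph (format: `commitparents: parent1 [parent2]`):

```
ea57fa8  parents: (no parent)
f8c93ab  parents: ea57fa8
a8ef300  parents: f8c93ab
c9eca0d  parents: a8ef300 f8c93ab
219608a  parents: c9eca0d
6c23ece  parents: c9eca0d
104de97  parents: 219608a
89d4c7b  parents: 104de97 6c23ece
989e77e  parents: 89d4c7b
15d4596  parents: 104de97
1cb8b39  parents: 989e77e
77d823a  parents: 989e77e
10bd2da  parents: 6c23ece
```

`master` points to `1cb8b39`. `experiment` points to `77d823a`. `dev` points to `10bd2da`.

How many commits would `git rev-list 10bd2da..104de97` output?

2

Reachable from 104de97: {104de97, 219608a, a8ef300, c9eca0d, ea57fa8, f8c93ab}.
Reachable from 10bd2da: {10bd2da, 6c23ece, a8ef300, c9eca0d, ea57fa8, f8c93ab}.
In 104de97's history but not 10bd2da's: {104de97, 219608a} — 2 commits.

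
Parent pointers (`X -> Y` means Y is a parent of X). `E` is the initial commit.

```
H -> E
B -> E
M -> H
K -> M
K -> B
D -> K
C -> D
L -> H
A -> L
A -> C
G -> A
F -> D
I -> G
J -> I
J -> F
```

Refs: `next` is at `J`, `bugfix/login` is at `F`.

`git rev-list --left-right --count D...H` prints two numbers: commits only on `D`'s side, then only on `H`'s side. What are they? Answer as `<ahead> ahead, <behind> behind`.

4 ahead, 0 behind

Reachable from D: {B, D, E, H, K, M}.
Reachable from H: {E, H}.
Only in D's history (ahead): {B, D, K, M} — 4.
Only in H's history (behind): {} — 0.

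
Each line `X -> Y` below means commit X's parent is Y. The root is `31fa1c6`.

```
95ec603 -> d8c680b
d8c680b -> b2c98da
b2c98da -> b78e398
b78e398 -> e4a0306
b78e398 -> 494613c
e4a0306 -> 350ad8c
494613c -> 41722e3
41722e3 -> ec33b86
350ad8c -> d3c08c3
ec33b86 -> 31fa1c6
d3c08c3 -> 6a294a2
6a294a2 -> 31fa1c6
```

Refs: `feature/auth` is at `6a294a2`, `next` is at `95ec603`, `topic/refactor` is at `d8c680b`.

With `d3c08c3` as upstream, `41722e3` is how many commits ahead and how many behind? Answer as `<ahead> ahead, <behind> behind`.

2 ahead, 2 behind

Reachable from 41722e3: {31fa1c6, 41722e3, ec33b86}.
Reachable from d3c08c3: {31fa1c6, 6a294a2, d3c08c3}.
Only in 41722e3's history (ahead): {41722e3, ec33b86} — 2.
Only in d3c08c3's history (behind): {6a294a2, d3c08c3} — 2.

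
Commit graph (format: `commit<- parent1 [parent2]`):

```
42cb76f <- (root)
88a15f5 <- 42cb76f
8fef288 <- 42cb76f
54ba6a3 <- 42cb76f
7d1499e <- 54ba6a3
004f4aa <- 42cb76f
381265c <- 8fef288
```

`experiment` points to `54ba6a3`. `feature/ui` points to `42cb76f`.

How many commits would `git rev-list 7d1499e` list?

3

Walking parent pointers from 7d1499e: reachable set = {42cb76f, 54ba6a3, 7d1499e}.
That is 3 commits.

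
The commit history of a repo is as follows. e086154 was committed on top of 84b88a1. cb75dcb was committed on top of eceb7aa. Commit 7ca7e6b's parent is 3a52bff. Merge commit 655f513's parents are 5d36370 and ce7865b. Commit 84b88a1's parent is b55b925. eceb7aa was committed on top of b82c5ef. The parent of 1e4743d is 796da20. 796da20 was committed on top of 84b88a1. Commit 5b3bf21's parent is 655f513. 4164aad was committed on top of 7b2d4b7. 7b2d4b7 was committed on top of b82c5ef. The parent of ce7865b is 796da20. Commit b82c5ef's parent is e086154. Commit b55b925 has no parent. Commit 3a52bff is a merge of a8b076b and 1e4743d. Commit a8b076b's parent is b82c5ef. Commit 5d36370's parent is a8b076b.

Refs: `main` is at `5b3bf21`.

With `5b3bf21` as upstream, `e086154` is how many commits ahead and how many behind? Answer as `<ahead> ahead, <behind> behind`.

0 ahead, 7 behind

Reachable from e086154: {84b88a1, b55b925, e086154}.
Reachable from 5b3bf21: {5b3bf21, 5d36370, 655f513, 796da20, 84b88a1, a8b076b, b55b925, b82c5ef, ce7865b, e086154}.
Only in e086154's history (ahead): {} — 0.
Only in 5b3bf21's history (behind): {5b3bf21, 5d36370, 655f513, 796da20, a8b076b, b82c5ef, ce7865b} — 7.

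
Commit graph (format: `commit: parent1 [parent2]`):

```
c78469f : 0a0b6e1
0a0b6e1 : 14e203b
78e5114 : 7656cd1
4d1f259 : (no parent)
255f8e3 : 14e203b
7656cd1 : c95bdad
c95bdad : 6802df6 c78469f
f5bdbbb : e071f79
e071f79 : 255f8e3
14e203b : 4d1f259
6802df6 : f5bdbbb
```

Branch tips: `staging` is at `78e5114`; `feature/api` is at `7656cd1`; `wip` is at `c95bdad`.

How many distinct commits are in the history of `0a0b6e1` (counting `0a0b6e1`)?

3

Walking parent pointers from 0a0b6e1: reachable set = {0a0b6e1, 14e203b, 4d1f259}.
That is 3 commits.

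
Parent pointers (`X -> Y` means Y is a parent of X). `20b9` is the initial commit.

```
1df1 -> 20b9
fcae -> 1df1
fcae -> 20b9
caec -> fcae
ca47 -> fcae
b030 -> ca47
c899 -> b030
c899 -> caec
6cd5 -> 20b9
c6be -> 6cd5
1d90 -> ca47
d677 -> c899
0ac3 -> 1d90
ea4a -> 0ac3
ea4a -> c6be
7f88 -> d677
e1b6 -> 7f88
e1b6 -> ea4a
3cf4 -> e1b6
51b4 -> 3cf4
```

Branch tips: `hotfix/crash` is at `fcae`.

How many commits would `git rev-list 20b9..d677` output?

7

Reachable from d677: {1df1, 20b9, b030, c899, ca47, caec, d677, fcae}.
Reachable from 20b9: {20b9}.
In d677's history but not 20b9's: {1df1, b030, c899, ca47, caec, d677, fcae} — 7 commits.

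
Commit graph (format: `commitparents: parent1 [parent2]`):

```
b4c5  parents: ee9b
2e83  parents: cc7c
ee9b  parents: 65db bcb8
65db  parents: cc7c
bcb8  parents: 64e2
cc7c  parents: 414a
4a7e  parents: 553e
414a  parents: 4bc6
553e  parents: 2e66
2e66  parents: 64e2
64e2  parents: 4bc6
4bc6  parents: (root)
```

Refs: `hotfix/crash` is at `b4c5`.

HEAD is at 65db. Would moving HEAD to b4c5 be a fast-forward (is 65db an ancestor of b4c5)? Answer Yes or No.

Yes

A fast-forward from 65db to b4c5 is possible iff 65db is an ancestor of b4c5.
Ancestors of b4c5: {414a, 4bc6, 64e2, 65db, b4c5, bcb8, cc7c, ee9b}.
65db is among them, so fast-forward is possible.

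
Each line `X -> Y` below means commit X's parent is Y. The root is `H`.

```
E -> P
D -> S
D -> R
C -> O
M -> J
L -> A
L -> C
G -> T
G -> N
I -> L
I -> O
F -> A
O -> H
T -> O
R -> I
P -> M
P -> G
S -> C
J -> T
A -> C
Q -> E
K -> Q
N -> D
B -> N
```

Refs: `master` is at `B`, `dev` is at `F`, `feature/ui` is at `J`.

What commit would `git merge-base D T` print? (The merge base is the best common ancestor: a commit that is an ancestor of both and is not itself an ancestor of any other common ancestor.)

O

Ancestors of D: {A, C, D, H, I, L, O, R, S}.
Ancestors of T: {H, O, T}.
Common ancestors: {H, O}.
Among these, O is not an ancestor of any other common ancestor — it is the merge base.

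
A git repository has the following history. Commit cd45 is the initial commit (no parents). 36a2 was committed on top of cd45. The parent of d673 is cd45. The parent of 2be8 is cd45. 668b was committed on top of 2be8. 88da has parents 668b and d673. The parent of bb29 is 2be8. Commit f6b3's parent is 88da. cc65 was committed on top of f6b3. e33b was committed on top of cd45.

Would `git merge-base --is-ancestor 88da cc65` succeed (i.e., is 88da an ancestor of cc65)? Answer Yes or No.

Yes

Ancestors of cc65 (commits reachable by following parents): {2be8, 668b, 88da, cc65, cd45, d673, f6b3}.
88da is in that set, so it is an ancestor of cc65.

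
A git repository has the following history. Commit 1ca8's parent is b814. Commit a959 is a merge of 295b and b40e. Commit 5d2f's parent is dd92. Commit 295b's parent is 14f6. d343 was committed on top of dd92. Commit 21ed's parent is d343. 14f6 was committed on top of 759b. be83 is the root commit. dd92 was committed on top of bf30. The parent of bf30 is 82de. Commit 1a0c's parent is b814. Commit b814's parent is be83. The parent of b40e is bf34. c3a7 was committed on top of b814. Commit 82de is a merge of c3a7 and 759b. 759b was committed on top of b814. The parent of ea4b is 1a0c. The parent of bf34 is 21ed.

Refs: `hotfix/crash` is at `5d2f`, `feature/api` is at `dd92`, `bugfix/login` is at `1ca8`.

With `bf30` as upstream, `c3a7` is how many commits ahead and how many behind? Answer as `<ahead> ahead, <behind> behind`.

0 ahead, 3 behind

Reachable from c3a7: {b814, be83, c3a7}.
Reachable from bf30: {759b, 82de, b814, be83, bf30, c3a7}.
Only in c3a7's history (ahead): {} — 0.
Only in bf30's history (behind): {759b, 82de, bf30} — 3.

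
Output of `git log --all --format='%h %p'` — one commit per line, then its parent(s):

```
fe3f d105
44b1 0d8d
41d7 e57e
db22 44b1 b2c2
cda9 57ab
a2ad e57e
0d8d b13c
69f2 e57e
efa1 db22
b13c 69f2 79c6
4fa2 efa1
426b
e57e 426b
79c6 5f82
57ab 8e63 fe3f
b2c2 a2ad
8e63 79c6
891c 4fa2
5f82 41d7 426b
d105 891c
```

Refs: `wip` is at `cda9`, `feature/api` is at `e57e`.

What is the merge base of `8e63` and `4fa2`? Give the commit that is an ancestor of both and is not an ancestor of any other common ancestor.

79c6

Ancestors of 8e63: {41d7, 426b, 5f82, 79c6, 8e63, e57e}.
Ancestors of 4fa2: {0d8d, 41d7, 426b, 44b1, 4fa2, 5f82, 69f2, 79c6, a2ad, b13c, b2c2, db22, e57e, efa1}.
Common ancestors: {41d7, 426b, 5f82, 79c6, e57e}.
Among these, 79c6 is not an ancestor of any other common ancestor — it is the merge base.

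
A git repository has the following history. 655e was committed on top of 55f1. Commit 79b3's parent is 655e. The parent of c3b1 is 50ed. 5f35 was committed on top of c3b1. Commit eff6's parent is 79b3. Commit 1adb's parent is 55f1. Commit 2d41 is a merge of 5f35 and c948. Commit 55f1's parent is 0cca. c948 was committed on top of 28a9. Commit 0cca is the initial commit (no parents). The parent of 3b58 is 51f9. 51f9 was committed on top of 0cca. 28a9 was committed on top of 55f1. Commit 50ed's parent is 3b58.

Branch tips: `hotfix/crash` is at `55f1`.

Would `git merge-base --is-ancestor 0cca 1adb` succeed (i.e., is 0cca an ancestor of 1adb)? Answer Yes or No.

Yes

Ancestors of 1adb (commits reachable by following parents): {0cca, 1adb, 55f1}.
0cca is in that set, so it is an ancestor of 1adb.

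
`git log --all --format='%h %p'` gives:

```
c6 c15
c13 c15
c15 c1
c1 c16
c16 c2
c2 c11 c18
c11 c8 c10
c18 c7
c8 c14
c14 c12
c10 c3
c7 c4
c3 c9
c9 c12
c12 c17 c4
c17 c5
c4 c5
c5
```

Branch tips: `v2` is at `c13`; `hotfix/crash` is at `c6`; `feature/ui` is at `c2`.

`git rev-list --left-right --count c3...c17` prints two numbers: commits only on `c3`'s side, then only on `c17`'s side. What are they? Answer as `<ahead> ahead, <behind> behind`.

4 ahead, 0 behind

Reachable from c3: {c12, c17, c3, c4, c5, c9}.
Reachable from c17: {c17, c5}.
Only in c3's history (ahead): {c12, c3, c4, c9} — 4.
Only in c17's history (behind): {} — 0.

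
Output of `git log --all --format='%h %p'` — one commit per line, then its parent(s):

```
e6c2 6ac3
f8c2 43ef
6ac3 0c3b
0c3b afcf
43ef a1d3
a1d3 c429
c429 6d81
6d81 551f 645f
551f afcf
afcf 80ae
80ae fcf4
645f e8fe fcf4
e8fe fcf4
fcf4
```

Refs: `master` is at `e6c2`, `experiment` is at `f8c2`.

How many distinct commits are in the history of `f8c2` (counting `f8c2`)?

Walking parent pointers from f8c2: reachable set = {43ef, 551f, 645f, 6d81, 80ae, a1d3, afcf, c429, e8fe, f8c2, fcf4}.
That is 11 commits.

11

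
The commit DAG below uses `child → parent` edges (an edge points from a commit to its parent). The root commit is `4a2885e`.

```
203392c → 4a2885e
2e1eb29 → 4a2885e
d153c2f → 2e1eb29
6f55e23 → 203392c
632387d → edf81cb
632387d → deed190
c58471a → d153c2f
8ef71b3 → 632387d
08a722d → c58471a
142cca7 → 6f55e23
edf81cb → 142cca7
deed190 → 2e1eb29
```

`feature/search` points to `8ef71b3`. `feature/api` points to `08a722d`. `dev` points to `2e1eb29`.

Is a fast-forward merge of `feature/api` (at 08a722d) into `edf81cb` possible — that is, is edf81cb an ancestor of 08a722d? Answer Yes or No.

No

A fast-forward from edf81cb to 08a722d is possible iff edf81cb is an ancestor of 08a722d.
Ancestors of 08a722d: {08a722d, 2e1eb29, 4a2885e, c58471a, d153c2f}.
edf81cb is not among them, so fast-forward is not possible.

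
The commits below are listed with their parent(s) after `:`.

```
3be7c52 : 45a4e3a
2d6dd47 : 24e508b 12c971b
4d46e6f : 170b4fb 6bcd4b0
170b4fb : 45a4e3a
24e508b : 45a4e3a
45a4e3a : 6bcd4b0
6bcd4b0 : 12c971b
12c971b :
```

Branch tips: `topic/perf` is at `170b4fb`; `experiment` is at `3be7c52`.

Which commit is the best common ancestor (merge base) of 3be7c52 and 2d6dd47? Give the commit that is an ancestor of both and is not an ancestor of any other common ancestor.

Ancestors of 3be7c52: {12c971b, 3be7c52, 45a4e3a, 6bcd4b0}.
Ancestors of 2d6dd47: {12c971b, 24e508b, 2d6dd47, 45a4e3a, 6bcd4b0}.
Common ancestors: {12c971b, 45a4e3a, 6bcd4b0}.
Among these, 45a4e3a is not an ancestor of any other common ancestor — it is the merge base.

45a4e3a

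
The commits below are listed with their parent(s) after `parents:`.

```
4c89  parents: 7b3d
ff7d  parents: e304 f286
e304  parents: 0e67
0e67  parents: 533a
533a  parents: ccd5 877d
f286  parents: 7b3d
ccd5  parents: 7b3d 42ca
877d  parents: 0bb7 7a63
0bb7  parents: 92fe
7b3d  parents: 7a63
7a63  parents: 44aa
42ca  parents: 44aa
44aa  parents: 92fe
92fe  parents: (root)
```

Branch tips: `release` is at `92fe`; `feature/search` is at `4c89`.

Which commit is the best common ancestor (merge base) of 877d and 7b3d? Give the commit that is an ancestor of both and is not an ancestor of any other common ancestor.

Ancestors of 877d: {0bb7, 44aa, 7a63, 877d, 92fe}.
Ancestors of 7b3d: {44aa, 7a63, 7b3d, 92fe}.
Common ancestors: {44aa, 7a63, 92fe}.
Among these, 7a63 is not an ancestor of any other common ancestor — it is the merge base.

7a63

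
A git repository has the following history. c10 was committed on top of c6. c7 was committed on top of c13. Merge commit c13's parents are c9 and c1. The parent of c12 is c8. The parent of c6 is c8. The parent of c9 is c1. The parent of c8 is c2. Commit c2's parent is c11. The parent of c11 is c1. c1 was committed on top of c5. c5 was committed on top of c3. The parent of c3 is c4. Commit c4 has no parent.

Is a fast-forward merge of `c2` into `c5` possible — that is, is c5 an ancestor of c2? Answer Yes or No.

Yes

A fast-forward from c5 to c2 is possible iff c5 is an ancestor of c2.
Ancestors of c2: {c1, c11, c2, c3, c4, c5}.
c5 is among them, so fast-forward is possible.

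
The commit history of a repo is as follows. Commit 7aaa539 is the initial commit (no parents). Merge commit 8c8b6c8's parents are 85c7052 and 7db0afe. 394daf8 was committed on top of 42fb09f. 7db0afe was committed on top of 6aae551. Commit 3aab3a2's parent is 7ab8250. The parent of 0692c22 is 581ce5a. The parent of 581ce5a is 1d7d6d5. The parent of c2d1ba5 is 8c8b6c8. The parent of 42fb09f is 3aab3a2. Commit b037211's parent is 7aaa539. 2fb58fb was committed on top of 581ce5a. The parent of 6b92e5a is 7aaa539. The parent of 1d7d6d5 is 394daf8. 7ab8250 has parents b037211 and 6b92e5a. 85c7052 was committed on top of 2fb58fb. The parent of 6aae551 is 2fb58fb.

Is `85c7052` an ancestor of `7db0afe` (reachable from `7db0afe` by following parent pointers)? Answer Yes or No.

Ancestors of 7db0afe: {1d7d6d5, 2fb58fb, 394daf8, 3aab3a2, 42fb09f, 581ce5a, 6aae551, 6b92e5a, 7aaa539, 7ab8250, 7db0afe, b037211}.
85c7052 is not in that set, so it is not an ancestor of 7db0afe.

No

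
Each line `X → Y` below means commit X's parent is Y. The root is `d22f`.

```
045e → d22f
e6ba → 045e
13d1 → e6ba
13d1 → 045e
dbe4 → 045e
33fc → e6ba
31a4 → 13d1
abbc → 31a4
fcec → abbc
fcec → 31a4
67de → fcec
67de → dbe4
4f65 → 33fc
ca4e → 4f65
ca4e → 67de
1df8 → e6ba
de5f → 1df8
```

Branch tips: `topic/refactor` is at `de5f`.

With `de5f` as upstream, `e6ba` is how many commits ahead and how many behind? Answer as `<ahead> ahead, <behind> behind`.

Reachable from e6ba: {045e, d22f, e6ba}.
Reachable from de5f: {045e, 1df8, d22f, de5f, e6ba}.
Only in e6ba's history (ahead): {} — 0.
Only in de5f's history (behind): {1df8, de5f} — 2.

0 ahead, 2 behind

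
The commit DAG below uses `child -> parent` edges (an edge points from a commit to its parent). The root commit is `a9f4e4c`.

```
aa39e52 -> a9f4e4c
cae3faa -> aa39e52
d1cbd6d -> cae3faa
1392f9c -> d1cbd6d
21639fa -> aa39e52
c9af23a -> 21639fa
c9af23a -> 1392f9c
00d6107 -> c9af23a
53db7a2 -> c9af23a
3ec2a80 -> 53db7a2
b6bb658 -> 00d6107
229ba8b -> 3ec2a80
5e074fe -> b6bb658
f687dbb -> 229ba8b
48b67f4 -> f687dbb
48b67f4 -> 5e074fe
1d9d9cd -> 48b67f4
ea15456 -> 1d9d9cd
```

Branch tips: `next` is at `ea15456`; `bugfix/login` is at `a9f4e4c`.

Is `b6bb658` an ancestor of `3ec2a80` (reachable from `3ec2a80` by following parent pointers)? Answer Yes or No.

Ancestors of 3ec2a80: {1392f9c, 21639fa, 3ec2a80, 53db7a2, a9f4e4c, aa39e52, c9af23a, cae3faa, d1cbd6d}.
b6bb658 is not in that set, so it is not an ancestor of 3ec2a80.

No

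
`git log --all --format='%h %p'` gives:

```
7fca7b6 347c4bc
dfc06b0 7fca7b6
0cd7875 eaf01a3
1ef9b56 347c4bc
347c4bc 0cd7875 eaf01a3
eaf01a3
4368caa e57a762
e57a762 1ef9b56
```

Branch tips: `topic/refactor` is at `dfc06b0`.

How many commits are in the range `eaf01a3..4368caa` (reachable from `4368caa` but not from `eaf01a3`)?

5

Reachable from 4368caa: {0cd7875, 1ef9b56, 347c4bc, 4368caa, e57a762, eaf01a3}.
Reachable from eaf01a3: {eaf01a3}.
In 4368caa's history but not eaf01a3's: {0cd7875, 1ef9b56, 347c4bc, 4368caa, e57a762} — 5 commits.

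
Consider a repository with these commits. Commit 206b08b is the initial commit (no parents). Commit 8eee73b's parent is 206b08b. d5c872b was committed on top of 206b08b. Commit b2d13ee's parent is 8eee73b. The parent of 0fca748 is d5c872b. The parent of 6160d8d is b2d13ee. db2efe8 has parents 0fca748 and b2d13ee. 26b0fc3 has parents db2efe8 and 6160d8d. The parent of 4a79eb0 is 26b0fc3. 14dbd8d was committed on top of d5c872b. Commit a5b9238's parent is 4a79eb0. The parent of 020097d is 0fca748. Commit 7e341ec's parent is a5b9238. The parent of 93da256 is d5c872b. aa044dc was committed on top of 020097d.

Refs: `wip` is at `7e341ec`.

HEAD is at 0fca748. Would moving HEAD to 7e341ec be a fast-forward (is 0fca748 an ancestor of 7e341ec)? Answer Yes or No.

Yes

A fast-forward from 0fca748 to 7e341ec is possible iff 0fca748 is an ancestor of 7e341ec.
Ancestors of 7e341ec: {0fca748, 206b08b, 26b0fc3, 4a79eb0, 6160d8d, 7e341ec, 8eee73b, a5b9238, b2d13ee, d5c872b, db2efe8}.
0fca748 is among them, so fast-forward is possible.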